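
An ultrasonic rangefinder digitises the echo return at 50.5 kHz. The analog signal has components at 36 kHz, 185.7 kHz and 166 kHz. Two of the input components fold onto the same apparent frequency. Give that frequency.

14.5 kHz

fs/2 = 25.25 kHz.
36 kHz > fs/2 = 25.25 kHz, folds to fs − 36 kHz = 14.5 kHz.
185.7 kHz mod fs = 34.2 kHz.
34.2 kHz > fs/2 = 25.25 kHz, folds to fs − 34.2 kHz = 16.3 kHz.
166 kHz mod fs = 14.5 kHz.
14.5 kHz ≤ fs/2 = 25.25 kHz, appears at 14.5 kHz.
36 kHz and 166 kHz both map to 14.5 kHz.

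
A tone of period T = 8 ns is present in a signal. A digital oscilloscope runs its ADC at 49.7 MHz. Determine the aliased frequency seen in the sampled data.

T = 8 ns → f = 1/T = 125 MHz.
125 MHz mod fs = 25.6 MHz.
25.6 MHz > fs/2 = 24.85 MHz, folds to fs − 25.6 MHz = 24.1 MHz.

24.1 MHz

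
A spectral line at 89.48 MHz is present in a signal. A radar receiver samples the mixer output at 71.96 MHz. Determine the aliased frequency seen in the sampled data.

17.52 MHz

89.48 MHz mod fs = 17.52 MHz.
17.52 MHz ≤ fs/2 = 35.98 MHz, appears at 17.52 MHz.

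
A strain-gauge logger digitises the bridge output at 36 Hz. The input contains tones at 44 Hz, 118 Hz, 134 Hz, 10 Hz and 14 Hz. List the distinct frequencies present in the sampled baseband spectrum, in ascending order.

8 Hz, 10 Hz, 14 Hz

fs/2 = 18 Hz.
44 Hz mod fs = 8 Hz.
8 Hz ≤ fs/2 = 18 Hz, appears at 8 Hz.
118 Hz mod fs = 10 Hz.
10 Hz ≤ fs/2 = 18 Hz, appears at 10 Hz.
134 Hz mod fs = 26 Hz.
26 Hz > fs/2 = 18 Hz, folds to fs − 26 Hz = 10 Hz.
10 Hz ≤ fs/2 = 18 Hz, passes unchanged.
14 Hz ≤ fs/2 = 18 Hz, passes unchanged.
Distinct values: {8 Hz, 10 Hz, 14 Hz}.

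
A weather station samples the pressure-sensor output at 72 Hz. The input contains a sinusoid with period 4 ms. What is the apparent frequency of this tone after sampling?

T = 4 ms → f = 1/T = 250 Hz.
250 Hz mod fs = 34 Hz.
34 Hz ≤ fs/2 = 36 Hz, appears at 34 Hz.

34 Hz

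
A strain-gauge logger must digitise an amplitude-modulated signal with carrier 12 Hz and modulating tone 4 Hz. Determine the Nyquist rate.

32 Hz

AM sidebands sit at fc ± fm = 8 Hz and 16 Hz.
Highest-frequency component: 16 Hz.
Nyquist rate = 2 × 16 Hz = 32 Hz.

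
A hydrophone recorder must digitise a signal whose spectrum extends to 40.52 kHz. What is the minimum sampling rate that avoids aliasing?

Nyquist rate = 2 × 40.52 kHz = 81.04 kHz.

81.04 kHz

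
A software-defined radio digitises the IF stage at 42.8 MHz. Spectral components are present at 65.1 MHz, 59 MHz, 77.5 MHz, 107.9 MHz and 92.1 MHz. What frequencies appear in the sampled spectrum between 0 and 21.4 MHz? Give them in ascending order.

fs/2 = 21.4 MHz.
65.1 MHz mod fs = 22.3 MHz.
22.3 MHz > fs/2 = 21.4 MHz, folds to fs − 22.3 MHz = 20.5 MHz.
59 MHz mod fs = 16.2 MHz.
16.2 MHz ≤ fs/2 = 21.4 MHz, appears at 16.2 MHz.
77.5 MHz mod fs = 34.7 MHz.
34.7 MHz > fs/2 = 21.4 MHz, folds to fs − 34.7 MHz = 8.1 MHz.
107.9 MHz mod fs = 22.3 MHz.
22.3 MHz > fs/2 = 21.4 MHz, folds to fs − 22.3 MHz = 20.5 MHz.
92.1 MHz mod fs = 6.5 MHz.
6.5 MHz ≤ fs/2 = 21.4 MHz, appears at 6.5 MHz.
Distinct values: {6.5 MHz, 8.1 MHz, 16.2 MHz, 20.5 MHz}.

6.5 MHz, 8.1 MHz, 16.2 MHz, 20.5 MHz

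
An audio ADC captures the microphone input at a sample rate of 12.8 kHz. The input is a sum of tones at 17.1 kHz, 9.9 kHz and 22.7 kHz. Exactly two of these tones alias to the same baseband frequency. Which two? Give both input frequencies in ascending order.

9.9 kHz, 22.7 kHz

fs/2 = 6.4 kHz.
17.1 kHz mod fs = 4.3 kHz.
4.3 kHz ≤ fs/2 = 6.4 kHz, appears at 4.3 kHz.
9.9 kHz > fs/2 = 6.4 kHz, folds to fs − 9.9 kHz = 2.9 kHz.
22.7 kHz mod fs = 9.9 kHz.
9.9 kHz > fs/2 = 6.4 kHz, folds to fs − 9.9 kHz = 2.9 kHz.
9.9 kHz and 22.7 kHz both map to 2.9 kHz.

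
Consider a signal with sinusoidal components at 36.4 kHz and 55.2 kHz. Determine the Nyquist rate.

Highest-frequency component: 55.2 kHz.
Nyquist rate = 2 × 55.2 kHz = 110.4 kHz.

110.4 kHz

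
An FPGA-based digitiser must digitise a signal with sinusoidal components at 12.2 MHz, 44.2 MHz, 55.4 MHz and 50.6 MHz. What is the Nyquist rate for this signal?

Highest-frequency component: 55.4 MHz.
Nyquist rate = 2 × 55.4 MHz = 110.8 MHz.

110.8 MHz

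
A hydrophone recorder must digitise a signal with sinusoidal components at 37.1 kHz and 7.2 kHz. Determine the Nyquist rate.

74.2 kHz

Highest-frequency component: 37.1 kHz.
Nyquist rate = 2 × 37.1 kHz = 74.2 kHz.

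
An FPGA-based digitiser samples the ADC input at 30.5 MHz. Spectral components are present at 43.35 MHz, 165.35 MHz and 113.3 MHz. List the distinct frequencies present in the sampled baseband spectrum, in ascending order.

8.7 MHz, 12.85 MHz

fs/2 = 15.25 MHz.
43.35 MHz mod fs = 12.85 MHz.
12.85 MHz ≤ fs/2 = 15.25 MHz, appears at 12.85 MHz.
165.35 MHz mod fs = 12.85 MHz.
12.85 MHz ≤ fs/2 = 15.25 MHz, appears at 12.85 MHz.
113.3 MHz mod fs = 21.8 MHz.
21.8 MHz > fs/2 = 15.25 MHz, folds to fs − 21.8 MHz = 8.7 MHz.
Distinct values: {8.7 MHz, 12.85 MHz}.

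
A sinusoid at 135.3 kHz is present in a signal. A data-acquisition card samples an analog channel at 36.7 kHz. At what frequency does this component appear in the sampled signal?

11.5 kHz

135.3 kHz mod fs = 25.2 kHz.
25.2 kHz > fs/2 = 18.35 kHz, folds to fs − 25.2 kHz = 11.5 kHz.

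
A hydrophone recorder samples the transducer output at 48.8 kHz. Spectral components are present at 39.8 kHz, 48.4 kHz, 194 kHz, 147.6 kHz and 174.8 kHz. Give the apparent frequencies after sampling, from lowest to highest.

fs/2 = 24.4 kHz.
39.8 kHz > fs/2 = 24.4 kHz, folds to fs − 39.8 kHz = 9 kHz.
48.4 kHz > fs/2 = 24.4 kHz, folds to fs − 48.4 kHz = 0.4 kHz.
194 kHz mod fs = 47.6 kHz.
47.6 kHz > fs/2 = 24.4 kHz, folds to fs − 47.6 kHz = 1.2 kHz.
147.6 kHz mod fs = 1.2 kHz.
1.2 kHz ≤ fs/2 = 24.4 kHz, appears at 1.2 kHz.
174.8 kHz mod fs = 28.4 kHz.
28.4 kHz > fs/2 = 24.4 kHz, folds to fs − 28.4 kHz = 20.4 kHz.
Distinct values: {0.4 kHz, 1.2 kHz, 9 kHz, 20.4 kHz}.

0.4 kHz, 1.2 kHz, 9 kHz, 20.4 kHz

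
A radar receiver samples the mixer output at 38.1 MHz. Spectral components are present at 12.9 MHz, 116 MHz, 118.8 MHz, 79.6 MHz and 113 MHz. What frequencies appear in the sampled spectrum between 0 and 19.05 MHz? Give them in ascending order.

fs/2 = 19.05 MHz.
12.9 MHz ≤ fs/2 = 19.05 MHz, passes unchanged.
116 MHz mod fs = 1.7 MHz.
1.7 MHz ≤ fs/2 = 19.05 MHz, appears at 1.7 MHz.
118.8 MHz mod fs = 4.5 MHz.
4.5 MHz ≤ fs/2 = 19.05 MHz, appears at 4.5 MHz.
79.6 MHz mod fs = 3.4 MHz.
3.4 MHz ≤ fs/2 = 19.05 MHz, appears at 3.4 MHz.
113 MHz mod fs = 36.8 MHz.
36.8 MHz > fs/2 = 19.05 MHz, folds to fs − 36.8 MHz = 1.3 MHz.
Distinct values: {1.3 MHz, 1.7 MHz, 3.4 MHz, 4.5 MHz, 12.9 MHz}.

1.3 MHz, 1.7 MHz, 3.4 MHz, 4.5 MHz, 12.9 MHz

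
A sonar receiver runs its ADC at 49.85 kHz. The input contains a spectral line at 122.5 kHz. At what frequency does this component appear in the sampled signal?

22.8 kHz

122.5 kHz mod fs = 22.8 kHz.
22.8 kHz ≤ fs/2 = 24.925 kHz, appears at 22.8 kHz.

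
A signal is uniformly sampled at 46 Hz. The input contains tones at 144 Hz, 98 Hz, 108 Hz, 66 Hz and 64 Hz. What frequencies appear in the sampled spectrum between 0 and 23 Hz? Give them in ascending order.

6 Hz, 16 Hz, 18 Hz, 20 Hz

fs/2 = 23 Hz.
144 Hz mod fs = 6 Hz.
6 Hz ≤ fs/2 = 23 Hz, appears at 6 Hz.
98 Hz mod fs = 6 Hz.
6 Hz ≤ fs/2 = 23 Hz, appears at 6 Hz.
108 Hz mod fs = 16 Hz.
16 Hz ≤ fs/2 = 23 Hz, appears at 16 Hz.
66 Hz mod fs = 20 Hz.
20 Hz ≤ fs/2 = 23 Hz, appears at 20 Hz.
64 Hz mod fs = 18 Hz.
18 Hz ≤ fs/2 = 23 Hz, appears at 18 Hz.
Distinct values: {6 Hz, 16 Hz, 18 Hz, 20 Hz}.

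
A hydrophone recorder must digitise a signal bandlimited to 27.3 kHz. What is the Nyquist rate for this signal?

54.6 kHz

Nyquist rate = 2 × 27.3 kHz = 54.6 kHz.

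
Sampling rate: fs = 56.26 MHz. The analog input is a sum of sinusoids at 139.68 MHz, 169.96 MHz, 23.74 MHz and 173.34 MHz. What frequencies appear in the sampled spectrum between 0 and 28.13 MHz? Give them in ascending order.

fs/2 = 28.13 MHz.
139.68 MHz mod fs = 27.16 MHz.
27.16 MHz ≤ fs/2 = 28.13 MHz, appears at 27.16 MHz.
169.96 MHz mod fs = 1.18 MHz.
1.18 MHz ≤ fs/2 = 28.13 MHz, appears at 1.18 MHz.
23.74 MHz ≤ fs/2 = 28.13 MHz, passes unchanged.
173.34 MHz mod fs = 4.56 MHz.
4.56 MHz ≤ fs/2 = 28.13 MHz, appears at 4.56 MHz.
Distinct values: {1.18 MHz, 4.56 MHz, 23.74 MHz, 27.16 MHz}.

1.18 MHz, 4.56 MHz, 23.74 MHz, 27.16 MHz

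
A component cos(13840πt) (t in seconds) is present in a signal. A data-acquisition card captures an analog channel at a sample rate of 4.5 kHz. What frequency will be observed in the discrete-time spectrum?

2.08 kHz

ω = 13840π rad/s → f = ω/(2π) = 6920 Hz = 6.92 kHz.
6.92 kHz mod fs = 2.42 kHz.
2.42 kHz > fs/2 = 2.25 kHz, folds to fs − 2.42 kHz = 2.08 kHz.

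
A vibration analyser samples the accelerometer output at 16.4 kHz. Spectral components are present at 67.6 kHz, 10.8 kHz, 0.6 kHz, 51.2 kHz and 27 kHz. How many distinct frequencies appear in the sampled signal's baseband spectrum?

4

fs/2 = 8.2 kHz.
67.6 kHz mod fs = 2 kHz.
2 kHz ≤ fs/2 = 8.2 kHz, appears at 2 kHz.
10.8 kHz > fs/2 = 8.2 kHz, folds to fs − 10.8 kHz = 5.6 kHz.
0.6 kHz ≤ fs/2 = 8.2 kHz, passes unchanged.
51.2 kHz mod fs = 2 kHz.
2 kHz ≤ fs/2 = 8.2 kHz, appears at 2 kHz.
27 kHz mod fs = 10.6 kHz.
10.6 kHz > fs/2 = 8.2 kHz, folds to fs − 10.6 kHz = 5.8 kHz.
Distinct values: {0.6 kHz, 2 kHz, 5.6 kHz, 5.8 kHz} → 4.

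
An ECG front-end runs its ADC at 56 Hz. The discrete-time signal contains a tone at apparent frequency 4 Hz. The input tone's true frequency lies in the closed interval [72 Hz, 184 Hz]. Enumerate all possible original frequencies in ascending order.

108 Hz, 116 Hz, 164 Hz, 172 Hz

Frequencies that alias to 4 Hz are k·fs ± 4 Hz for integer k ≥ 0.
k=0: 4 Hz.
k=1: 52 Hz, 60 Hz.
k=2: 108 Hz, 116 Hz.
k=3: 164 Hz, 172 Hz.
k=4: 220 Hz, 228 Hz.
Within [72 Hz, 184 Hz]: 108 Hz, 116 Hz, 164 Hz, 172 Hz.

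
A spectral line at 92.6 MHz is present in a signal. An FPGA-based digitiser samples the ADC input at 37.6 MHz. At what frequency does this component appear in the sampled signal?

92.6 MHz mod fs = 17.4 MHz.
17.4 MHz ≤ fs/2 = 18.8 MHz, appears at 17.4 MHz.

17.4 MHz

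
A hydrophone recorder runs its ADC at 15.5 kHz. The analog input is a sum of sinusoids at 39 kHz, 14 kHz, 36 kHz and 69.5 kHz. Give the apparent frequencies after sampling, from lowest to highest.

fs/2 = 7.75 kHz.
39 kHz mod fs = 8 kHz.
8 kHz > fs/2 = 7.75 kHz, folds to fs − 8 kHz = 7.5 kHz.
14 kHz > fs/2 = 7.75 kHz, folds to fs − 14 kHz = 1.5 kHz.
36 kHz mod fs = 5 kHz.
5 kHz ≤ fs/2 = 7.75 kHz, appears at 5 kHz.
69.5 kHz mod fs = 7.5 kHz.
7.5 kHz ≤ fs/2 = 7.75 kHz, appears at 7.5 kHz.
Distinct values: {1.5 kHz, 5 kHz, 7.5 kHz}.

1.5 kHz, 5 kHz, 7.5 kHz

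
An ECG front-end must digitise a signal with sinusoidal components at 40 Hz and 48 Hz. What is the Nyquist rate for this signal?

96 Hz

Highest-frequency component: 48 Hz.
Nyquist rate = 2 × 48 Hz = 96 Hz.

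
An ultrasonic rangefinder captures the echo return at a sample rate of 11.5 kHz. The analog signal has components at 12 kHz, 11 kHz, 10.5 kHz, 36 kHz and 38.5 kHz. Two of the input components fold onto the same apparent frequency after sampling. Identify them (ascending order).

fs/2 = 5.75 kHz.
12 kHz mod fs = 0.5 kHz.
0.5 kHz ≤ fs/2 = 5.75 kHz, appears at 0.5 kHz.
11 kHz > fs/2 = 5.75 kHz, folds to fs − 11 kHz = 0.5 kHz.
10.5 kHz > fs/2 = 5.75 kHz, folds to fs − 10.5 kHz = 1 kHz.
36 kHz mod fs = 1.5 kHz.
1.5 kHz ≤ fs/2 = 5.75 kHz, appears at 1.5 kHz.
38.5 kHz mod fs = 4 kHz.
4 kHz ≤ fs/2 = 5.75 kHz, appears at 4 kHz.
11 kHz and 12 kHz both map to 0.5 kHz.

11 kHz, 12 kHz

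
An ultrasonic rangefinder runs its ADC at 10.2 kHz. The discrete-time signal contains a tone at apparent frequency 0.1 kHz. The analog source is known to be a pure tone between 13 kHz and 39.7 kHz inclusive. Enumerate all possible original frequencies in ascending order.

Frequencies that alias to 0.1 kHz are k·fs ± 0.1 kHz for integer k ≥ 0.
k=0: 0.1 kHz.
k=1: 10.1 kHz, 10.3 kHz.
k=2: 20.3 kHz, 20.5 kHz.
k=3: 30.5 kHz, 30.7 kHz.
k=4: 40.7 kHz, 40.9 kHz.
Within [13 kHz, 39.7 kHz]: 20.3 kHz, 20.5 kHz, 30.5 kHz, 30.7 kHz.

20.3 kHz, 20.5 kHz, 30.5 kHz, 30.7 kHz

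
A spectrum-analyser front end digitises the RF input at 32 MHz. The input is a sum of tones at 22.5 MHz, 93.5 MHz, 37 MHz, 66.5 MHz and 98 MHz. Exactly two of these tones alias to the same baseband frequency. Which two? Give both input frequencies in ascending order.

fs/2 = 16 MHz.
22.5 MHz > fs/2 = 16 MHz, folds to fs − 22.5 MHz = 9.5 MHz.
93.5 MHz mod fs = 29.5 MHz.
29.5 MHz > fs/2 = 16 MHz, folds to fs − 29.5 MHz = 2.5 MHz.
37 MHz mod fs = 5 MHz.
5 MHz ≤ fs/2 = 16 MHz, appears at 5 MHz.
66.5 MHz mod fs = 2.5 MHz.
2.5 MHz ≤ fs/2 = 16 MHz, appears at 2.5 MHz.
98 MHz mod fs = 2 MHz.
2 MHz ≤ fs/2 = 16 MHz, appears at 2 MHz.
66.5 MHz and 93.5 MHz both map to 2.5 MHz.

66.5 MHz, 93.5 MHz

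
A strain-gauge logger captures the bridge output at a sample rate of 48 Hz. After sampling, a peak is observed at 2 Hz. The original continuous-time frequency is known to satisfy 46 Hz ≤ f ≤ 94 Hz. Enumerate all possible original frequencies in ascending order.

46 Hz, 50 Hz, 94 Hz

Frequencies that alias to 2 Hz are k·fs ± 2 Hz for integer k ≥ 0.
k=0: 2 Hz.
k=1: 46 Hz, 50 Hz.
k=2: 94 Hz, 98 Hz.
k=3: 142 Hz, 146 Hz.
Within [46 Hz, 94 Hz]: 46 Hz, 50 Hz, 94 Hz.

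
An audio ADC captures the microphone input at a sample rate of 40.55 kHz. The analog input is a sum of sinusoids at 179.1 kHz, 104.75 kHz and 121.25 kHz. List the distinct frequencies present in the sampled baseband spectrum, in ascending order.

0.4 kHz, 16.9 kHz

fs/2 = 20.275 kHz.
179.1 kHz mod fs = 16.9 kHz.
16.9 kHz ≤ fs/2 = 20.275 kHz, appears at 16.9 kHz.
104.75 kHz mod fs = 23.65 kHz.
23.65 kHz > fs/2 = 20.275 kHz, folds to fs − 23.65 kHz = 16.9 kHz.
121.25 kHz mod fs = 40.15 kHz.
40.15 kHz > fs/2 = 20.275 kHz, folds to fs − 40.15 kHz = 0.4 kHz.
Distinct values: {0.4 kHz, 16.9 kHz}.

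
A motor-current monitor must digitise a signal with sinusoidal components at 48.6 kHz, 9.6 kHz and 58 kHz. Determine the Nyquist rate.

Highest-frequency component: 58 kHz.
Nyquist rate = 2 × 58 kHz = 116 kHz.

116 kHz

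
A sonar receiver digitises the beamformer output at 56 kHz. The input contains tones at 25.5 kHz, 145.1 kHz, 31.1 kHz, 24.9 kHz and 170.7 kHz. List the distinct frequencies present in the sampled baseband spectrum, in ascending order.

2.7 kHz, 22.9 kHz, 24.9 kHz, 25.5 kHz

fs/2 = 28 kHz.
25.5 kHz ≤ fs/2 = 28 kHz, passes unchanged.
145.1 kHz mod fs = 33.1 kHz.
33.1 kHz > fs/2 = 28 kHz, folds to fs − 33.1 kHz = 22.9 kHz.
31.1 kHz > fs/2 = 28 kHz, folds to fs − 31.1 kHz = 24.9 kHz.
24.9 kHz ≤ fs/2 = 28 kHz, passes unchanged.
170.7 kHz mod fs = 2.7 kHz.
2.7 kHz ≤ fs/2 = 28 kHz, appears at 2.7 kHz.
Distinct values: {2.7 kHz, 22.9 kHz, 24.9 kHz, 25.5 kHz}.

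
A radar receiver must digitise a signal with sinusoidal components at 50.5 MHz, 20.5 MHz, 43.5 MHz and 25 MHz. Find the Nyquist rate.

101 MHz

Highest-frequency component: 50.5 MHz.
Nyquist rate = 2 × 50.5 MHz = 101 MHz.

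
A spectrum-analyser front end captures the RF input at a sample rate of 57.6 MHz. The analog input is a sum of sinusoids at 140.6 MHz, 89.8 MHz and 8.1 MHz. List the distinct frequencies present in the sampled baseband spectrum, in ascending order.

8.1 MHz, 25.4 MHz

fs/2 = 28.8 MHz.
140.6 MHz mod fs = 25.4 MHz.
25.4 MHz ≤ fs/2 = 28.8 MHz, appears at 25.4 MHz.
89.8 MHz mod fs = 32.2 MHz.
32.2 MHz > fs/2 = 28.8 MHz, folds to fs − 32.2 MHz = 25.4 MHz.
8.1 MHz ≤ fs/2 = 28.8 MHz, passes unchanged.
Distinct values: {8.1 MHz, 25.4 MHz}.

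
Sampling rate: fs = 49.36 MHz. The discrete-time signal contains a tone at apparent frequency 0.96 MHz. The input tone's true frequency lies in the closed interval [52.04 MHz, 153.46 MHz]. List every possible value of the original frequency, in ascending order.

97.76 MHz, 99.68 MHz, 147.12 MHz, 149.04 MHz

Frequencies that alias to 0.96 MHz are k·fs ± 0.96 MHz for integer k ≥ 0.
k=0: 0.96 MHz.
k=1: 48.4 MHz, 50.32 MHz.
k=2: 97.76 MHz, 99.68 MHz.
k=3: 147.12 MHz, 149.04 MHz.
k=4: 196.48 MHz, 198.4 MHz.
Within [52.04 MHz, 153.46 MHz]: 97.76 MHz, 99.68 MHz, 147.12 MHz, 149.04 MHz.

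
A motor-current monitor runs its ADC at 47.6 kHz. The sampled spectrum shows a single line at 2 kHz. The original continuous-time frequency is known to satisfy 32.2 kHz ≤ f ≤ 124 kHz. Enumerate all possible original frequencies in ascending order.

Frequencies that alias to 2 kHz are k·fs ± 2 kHz for integer k ≥ 0.
k=0: 2 kHz.
k=1: 45.6 kHz, 49.6 kHz.
k=2: 93.2 kHz, 97.2 kHz.
k=3: 140.8 kHz, 144.8 kHz.
Within [32.2 kHz, 124 kHz]: 45.6 kHz, 49.6 kHz, 93.2 kHz, 97.2 kHz.

45.6 kHz, 49.6 kHz, 93.2 kHz, 97.2 kHz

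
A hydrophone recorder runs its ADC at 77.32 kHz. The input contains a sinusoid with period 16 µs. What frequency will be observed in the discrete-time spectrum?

T = 16 µs → f = 1/T = 62.5 kHz.
62.5 kHz > fs/2 = 38.66 kHz, folds to fs − 62.5 kHz = 14.82 kHz.

14.82 kHz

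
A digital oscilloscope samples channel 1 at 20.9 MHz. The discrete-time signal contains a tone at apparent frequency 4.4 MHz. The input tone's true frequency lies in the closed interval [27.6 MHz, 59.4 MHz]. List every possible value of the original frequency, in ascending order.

37.4 MHz, 46.2 MHz, 58.3 MHz

Frequencies that alias to 4.4 MHz are k·fs ± 4.4 MHz for integer k ≥ 0.
k=0: 4.4 MHz.
k=1: 16.5 MHz, 25.3 MHz.
k=2: 37.4 MHz, 46.2 MHz.
k=3: 58.3 MHz, 67.1 MHz.
k=4: 79.2 MHz, 88 MHz.
Within [27.6 MHz, 59.4 MHz]: 37.4 MHz, 46.2 MHz, 58.3 MHz.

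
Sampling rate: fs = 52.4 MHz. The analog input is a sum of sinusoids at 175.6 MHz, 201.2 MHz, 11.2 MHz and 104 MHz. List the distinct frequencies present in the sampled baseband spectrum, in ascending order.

fs/2 = 26.2 MHz.
175.6 MHz mod fs = 18.4 MHz.
18.4 MHz ≤ fs/2 = 26.2 MHz, appears at 18.4 MHz.
201.2 MHz mod fs = 44 MHz.
44 MHz > fs/2 = 26.2 MHz, folds to fs − 44 MHz = 8.4 MHz.
11.2 MHz ≤ fs/2 = 26.2 MHz, passes unchanged.
104 MHz mod fs = 51.6 MHz.
51.6 MHz > fs/2 = 26.2 MHz, folds to fs − 51.6 MHz = 0.8 MHz.
Distinct values: {0.8 MHz, 8.4 MHz, 11.2 MHz, 18.4 MHz}.

0.8 MHz, 8.4 MHz, 11.2 MHz, 18.4 MHz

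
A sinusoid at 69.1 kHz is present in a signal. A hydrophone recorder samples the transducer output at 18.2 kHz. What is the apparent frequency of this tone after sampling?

69.1 kHz mod fs = 14.5 kHz.
14.5 kHz > fs/2 = 9.1 kHz, folds to fs − 14.5 kHz = 3.7 kHz.

3.7 kHz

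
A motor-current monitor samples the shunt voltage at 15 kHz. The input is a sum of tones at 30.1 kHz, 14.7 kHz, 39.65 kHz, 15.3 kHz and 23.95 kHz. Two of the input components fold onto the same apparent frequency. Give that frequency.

fs/2 = 7.5 kHz.
30.1 kHz mod fs = 0.1 kHz.
0.1 kHz ≤ fs/2 = 7.5 kHz, appears at 0.1 kHz.
14.7 kHz > fs/2 = 7.5 kHz, folds to fs − 14.7 kHz = 0.3 kHz.
39.65 kHz mod fs = 9.65 kHz.
9.65 kHz > fs/2 = 7.5 kHz, folds to fs − 9.65 kHz = 5.35 kHz.
15.3 kHz mod fs = 0.3 kHz.
0.3 kHz ≤ fs/2 = 7.5 kHz, appears at 0.3 kHz.
23.95 kHz mod fs = 8.95 kHz.
8.95 kHz > fs/2 = 7.5 kHz, folds to fs − 8.95 kHz = 6.05 kHz.
14.7 kHz and 15.3 kHz both map to 0.3 kHz.

0.3 kHz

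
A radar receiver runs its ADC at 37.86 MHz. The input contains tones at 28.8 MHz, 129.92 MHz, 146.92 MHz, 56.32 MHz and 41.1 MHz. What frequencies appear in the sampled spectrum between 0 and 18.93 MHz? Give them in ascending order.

fs/2 = 18.93 MHz.
28.8 MHz > fs/2 = 18.93 MHz, folds to fs − 28.8 MHz = 9.06 MHz.
129.92 MHz mod fs = 16.34 MHz.
16.34 MHz ≤ fs/2 = 18.93 MHz, appears at 16.34 MHz.
146.92 MHz mod fs = 33.34 MHz.
33.34 MHz > fs/2 = 18.93 MHz, folds to fs − 33.34 MHz = 4.52 MHz.
56.32 MHz mod fs = 18.46 MHz.
18.46 MHz ≤ fs/2 = 18.93 MHz, appears at 18.46 MHz.
41.1 MHz mod fs = 3.24 MHz.
3.24 MHz ≤ fs/2 = 18.93 MHz, appears at 3.24 MHz.
Distinct values: {3.24 MHz, 4.52 MHz, 9.06 MHz, 16.34 MHz, 18.46 MHz}.

3.24 MHz, 4.52 MHz, 9.06 MHz, 16.34 MHz, 18.46 MHz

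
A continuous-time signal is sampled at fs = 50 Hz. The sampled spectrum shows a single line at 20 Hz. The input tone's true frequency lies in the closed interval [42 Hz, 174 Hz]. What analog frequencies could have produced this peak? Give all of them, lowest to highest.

Frequencies that alias to 20 Hz are k·fs ± 20 Hz for integer k ≥ 0.
k=0: 20 Hz.
k=1: 30 Hz, 70 Hz.
k=2: 80 Hz, 120 Hz.
k=3: 130 Hz, 170 Hz.
k=4: 180 Hz, 220 Hz.
Within [42 Hz, 174 Hz]: 70 Hz, 80 Hz, 120 Hz, 130 Hz, 170 Hz.

70 Hz, 80 Hz, 120 Hz, 130 Hz, 170 Hz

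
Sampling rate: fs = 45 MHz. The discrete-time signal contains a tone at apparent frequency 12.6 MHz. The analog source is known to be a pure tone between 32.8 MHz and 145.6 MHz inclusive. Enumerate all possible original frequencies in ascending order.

57.6 MHz, 77.4 MHz, 102.6 MHz, 122.4 MHz

Frequencies that alias to 12.6 MHz are k·fs ± 12.6 MHz for integer k ≥ 0.
k=0: 12.6 MHz.
k=1: 32.4 MHz, 57.6 MHz.
k=2: 77.4 MHz, 102.6 MHz.
k=3: 122.4 MHz, 147.6 MHz.
k=4: 167.4 MHz, 192.6 MHz.
Within [32.8 MHz, 145.6 MHz]: 57.6 MHz, 77.4 MHz, 102.6 MHz, 122.4 MHz.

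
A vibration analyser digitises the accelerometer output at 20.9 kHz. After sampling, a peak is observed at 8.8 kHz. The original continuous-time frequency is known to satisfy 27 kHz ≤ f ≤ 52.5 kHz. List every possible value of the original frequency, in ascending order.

29.7 kHz, 33 kHz, 50.6 kHz

Frequencies that alias to 8.8 kHz are k·fs ± 8.8 kHz for integer k ≥ 0.
k=0: 8.8 kHz.
k=1: 12.1 kHz, 29.7 kHz.
k=2: 33 kHz, 50.6 kHz.
k=3: 53.9 kHz, 71.5 kHz.
Within [27 kHz, 52.5 kHz]: 29.7 kHz, 33 kHz, 50.6 kHz.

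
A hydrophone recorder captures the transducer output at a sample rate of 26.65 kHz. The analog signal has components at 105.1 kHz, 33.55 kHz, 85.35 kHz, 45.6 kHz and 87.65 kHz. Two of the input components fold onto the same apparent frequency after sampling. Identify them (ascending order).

45.6 kHz, 87.65 kHz

fs/2 = 13.325 kHz.
105.1 kHz mod fs = 25.15 kHz.
25.15 kHz > fs/2 = 13.325 kHz, folds to fs − 25.15 kHz = 1.5 kHz.
33.55 kHz mod fs = 6.9 kHz.
6.9 kHz ≤ fs/2 = 13.325 kHz, appears at 6.9 kHz.
85.35 kHz mod fs = 5.4 kHz.
5.4 kHz ≤ fs/2 = 13.325 kHz, appears at 5.4 kHz.
45.6 kHz mod fs = 18.95 kHz.
18.95 kHz > fs/2 = 13.325 kHz, folds to fs − 18.95 kHz = 7.7 kHz.
87.65 kHz mod fs = 7.7 kHz.
7.7 kHz ≤ fs/2 = 13.325 kHz, appears at 7.7 kHz.
45.6 kHz and 87.65 kHz both map to 7.7 kHz.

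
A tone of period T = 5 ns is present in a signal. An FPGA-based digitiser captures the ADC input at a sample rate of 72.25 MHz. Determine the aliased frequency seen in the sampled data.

T = 5 ns → f = 1/T = 200 MHz.
200 MHz mod fs = 55.5 MHz.
55.5 MHz > fs/2 = 36.125 MHz, folds to fs − 55.5 MHz = 16.75 MHz.

16.75 MHz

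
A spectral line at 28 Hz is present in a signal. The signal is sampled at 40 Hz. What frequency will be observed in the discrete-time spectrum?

28 Hz > fs/2 = 20 Hz, folds to fs − 28 Hz = 12 Hz.

12 Hz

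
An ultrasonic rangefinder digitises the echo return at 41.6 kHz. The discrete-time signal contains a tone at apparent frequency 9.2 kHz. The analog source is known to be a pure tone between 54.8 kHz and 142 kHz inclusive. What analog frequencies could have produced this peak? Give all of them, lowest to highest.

74 kHz, 92.4 kHz, 115.6 kHz, 134 kHz

Frequencies that alias to 9.2 kHz are k·fs ± 9.2 kHz for integer k ≥ 0.
k=0: 9.2 kHz.
k=1: 32.4 kHz, 50.8 kHz.
k=2: 74 kHz, 92.4 kHz.
k=3: 115.6 kHz, 134 kHz.
k=4: 157.2 kHz, 175.6 kHz.
Within [54.8 kHz, 142 kHz]: 74 kHz, 92.4 kHz, 115.6 kHz, 134 kHz.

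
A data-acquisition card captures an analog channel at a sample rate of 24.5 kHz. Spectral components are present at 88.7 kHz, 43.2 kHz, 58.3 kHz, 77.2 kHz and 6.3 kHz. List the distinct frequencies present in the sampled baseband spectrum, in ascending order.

fs/2 = 12.25 kHz.
88.7 kHz mod fs = 15.2 kHz.
15.2 kHz > fs/2 = 12.25 kHz, folds to fs − 15.2 kHz = 9.3 kHz.
43.2 kHz mod fs = 18.7 kHz.
18.7 kHz > fs/2 = 12.25 kHz, folds to fs − 18.7 kHz = 5.8 kHz.
58.3 kHz mod fs = 9.3 kHz.
9.3 kHz ≤ fs/2 = 12.25 kHz, appears at 9.3 kHz.
77.2 kHz mod fs = 3.7 kHz.
3.7 kHz ≤ fs/2 = 12.25 kHz, appears at 3.7 kHz.
6.3 kHz ≤ fs/2 = 12.25 kHz, passes unchanged.
Distinct values: {3.7 kHz, 5.8 kHz, 6.3 kHz, 9.3 kHz}.

3.7 kHz, 5.8 kHz, 6.3 kHz, 9.3 kHz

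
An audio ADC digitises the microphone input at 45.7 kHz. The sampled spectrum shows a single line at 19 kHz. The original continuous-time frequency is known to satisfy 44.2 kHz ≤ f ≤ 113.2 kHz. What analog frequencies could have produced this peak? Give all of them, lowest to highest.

64.7 kHz, 72.4 kHz, 110.4 kHz

Frequencies that alias to 19 kHz are k·fs ± 19 kHz for integer k ≥ 0.
k=0: 19 kHz.
k=1: 26.7 kHz, 64.7 kHz.
k=2: 72.4 kHz, 110.4 kHz.
k=3: 118.1 kHz, 156.1 kHz.
Within [44.2 kHz, 113.2 kHz]: 64.7 kHz, 72.4 kHz, 110.4 kHz.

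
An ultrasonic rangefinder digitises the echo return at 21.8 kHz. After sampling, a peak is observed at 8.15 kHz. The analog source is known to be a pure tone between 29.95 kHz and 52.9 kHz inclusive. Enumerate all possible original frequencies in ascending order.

29.95 kHz, 35.45 kHz, 51.75 kHz

Frequencies that alias to 8.15 kHz are k·fs ± 8.15 kHz for integer k ≥ 0.
k=0: 8.15 kHz.
k=1: 13.65 kHz, 29.95 kHz.
k=2: 35.45 kHz, 51.75 kHz.
k=3: 57.25 kHz, 73.55 kHz.
Within [29.95 kHz, 52.9 kHz]: 29.95 kHz, 35.45 kHz, 51.75 kHz.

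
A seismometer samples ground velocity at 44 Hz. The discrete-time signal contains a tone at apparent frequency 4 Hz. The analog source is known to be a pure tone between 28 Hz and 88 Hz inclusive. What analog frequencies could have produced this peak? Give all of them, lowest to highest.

Frequencies that alias to 4 Hz are k·fs ± 4 Hz for integer k ≥ 0.
k=0: 4 Hz.
k=1: 40 Hz, 48 Hz.
k=2: 84 Hz, 92 Hz.
k=3: 128 Hz, 136 Hz.
Within [28 Hz, 88 Hz]: 40 Hz, 48 Hz, 84 Hz.

40 Hz, 48 Hz, 84 Hz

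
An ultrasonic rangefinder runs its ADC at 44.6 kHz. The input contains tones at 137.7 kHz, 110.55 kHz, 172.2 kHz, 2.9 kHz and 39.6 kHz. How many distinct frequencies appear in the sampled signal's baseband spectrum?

5

fs/2 = 22.3 kHz.
137.7 kHz mod fs = 3.9 kHz.
3.9 kHz ≤ fs/2 = 22.3 kHz, appears at 3.9 kHz.
110.55 kHz mod fs = 21.35 kHz.
21.35 kHz ≤ fs/2 = 22.3 kHz, appears at 21.35 kHz.
172.2 kHz mod fs = 38.4 kHz.
38.4 kHz > fs/2 = 22.3 kHz, folds to fs − 38.4 kHz = 6.2 kHz.
2.9 kHz ≤ fs/2 = 22.3 kHz, passes unchanged.
39.6 kHz > fs/2 = 22.3 kHz, folds to fs − 39.6 kHz = 5 kHz.
Distinct values: {2.9 kHz, 3.9 kHz, 5 kHz, 6.2 kHz, 21.35 kHz} → 5.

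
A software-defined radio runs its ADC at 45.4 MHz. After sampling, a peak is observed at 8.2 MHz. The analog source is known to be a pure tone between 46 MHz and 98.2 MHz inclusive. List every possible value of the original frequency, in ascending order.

Frequencies that alias to 8.2 MHz are k·fs ± 8.2 MHz for integer k ≥ 0.
k=0: 8.2 MHz.
k=1: 37.2 MHz, 53.6 MHz.
k=2: 82.6 MHz, 99 MHz.
k=3: 128 MHz, 144.4 MHz.
Within [46 MHz, 98.2 MHz]: 53.6 MHz, 82.6 MHz.

53.6 MHz, 82.6 MHz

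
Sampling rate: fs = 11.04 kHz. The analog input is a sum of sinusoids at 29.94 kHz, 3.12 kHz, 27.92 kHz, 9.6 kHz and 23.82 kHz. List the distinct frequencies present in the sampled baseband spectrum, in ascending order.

fs/2 = 5.52 kHz.
29.94 kHz mod fs = 7.86 kHz.
7.86 kHz > fs/2 = 5.52 kHz, folds to fs − 7.86 kHz = 3.18 kHz.
3.12 kHz ≤ fs/2 = 5.52 kHz, passes unchanged.
27.92 kHz mod fs = 5.84 kHz.
5.84 kHz > fs/2 = 5.52 kHz, folds to fs − 5.84 kHz = 5.2 kHz.
9.6 kHz > fs/2 = 5.52 kHz, folds to fs − 9.6 kHz = 1.44 kHz.
23.82 kHz mod fs = 1.74 kHz.
1.74 kHz ≤ fs/2 = 5.52 kHz, appears at 1.74 kHz.
Distinct values: {1.44 kHz, 1.74 kHz, 3.12 kHz, 3.18 kHz, 5.2 kHz}.

1.44 kHz, 1.74 kHz, 3.12 kHz, 3.18 kHz, 5.2 kHz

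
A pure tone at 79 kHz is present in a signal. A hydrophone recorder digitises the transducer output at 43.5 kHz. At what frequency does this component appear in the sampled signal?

79 kHz mod fs = 35.5 kHz.
35.5 kHz > fs/2 = 21.75 kHz, folds to fs − 35.5 kHz = 8 kHz.

8 kHz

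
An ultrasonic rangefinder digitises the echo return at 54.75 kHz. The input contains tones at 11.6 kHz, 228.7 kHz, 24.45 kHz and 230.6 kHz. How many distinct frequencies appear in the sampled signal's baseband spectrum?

fs/2 = 27.375 kHz.
11.6 kHz ≤ fs/2 = 27.375 kHz, passes unchanged.
228.7 kHz mod fs = 9.7 kHz.
9.7 kHz ≤ fs/2 = 27.375 kHz, appears at 9.7 kHz.
24.45 kHz ≤ fs/2 = 27.375 kHz, passes unchanged.
230.6 kHz mod fs = 11.6 kHz.
11.6 kHz ≤ fs/2 = 27.375 kHz, appears at 11.6 kHz.
Distinct values: {9.7 kHz, 11.6 kHz, 24.45 kHz} → 3.

3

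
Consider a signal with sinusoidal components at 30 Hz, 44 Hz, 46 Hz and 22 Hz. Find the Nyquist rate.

Highest-frequency component: 46 Hz.
Nyquist rate = 2 × 46 Hz = 92 Hz.

92 Hz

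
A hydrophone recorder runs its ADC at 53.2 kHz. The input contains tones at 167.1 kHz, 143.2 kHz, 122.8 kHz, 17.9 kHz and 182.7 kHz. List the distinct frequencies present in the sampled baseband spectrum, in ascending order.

fs/2 = 26.6 kHz.
167.1 kHz mod fs = 7.5 kHz.
7.5 kHz ≤ fs/2 = 26.6 kHz, appears at 7.5 kHz.
143.2 kHz mod fs = 36.8 kHz.
36.8 kHz > fs/2 = 26.6 kHz, folds to fs − 36.8 kHz = 16.4 kHz.
122.8 kHz mod fs = 16.4 kHz.
16.4 kHz ≤ fs/2 = 26.6 kHz, appears at 16.4 kHz.
17.9 kHz ≤ fs/2 = 26.6 kHz, passes unchanged.
182.7 kHz mod fs = 23.1 kHz.
23.1 kHz ≤ fs/2 = 26.6 kHz, appears at 23.1 kHz.
Distinct values: {7.5 kHz, 16.4 kHz, 17.9 kHz, 23.1 kHz}.

7.5 kHz, 16.4 kHz, 17.9 kHz, 23.1 kHz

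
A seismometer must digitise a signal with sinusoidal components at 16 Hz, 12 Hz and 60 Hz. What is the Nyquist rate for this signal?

Highest-frequency component: 60 Hz.
Nyquist rate = 2 × 60 Hz = 120 Hz.

120 Hz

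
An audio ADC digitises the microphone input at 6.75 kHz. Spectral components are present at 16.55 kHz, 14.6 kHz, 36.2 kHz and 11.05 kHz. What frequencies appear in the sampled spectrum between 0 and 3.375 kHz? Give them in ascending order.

1.1 kHz, 2.45 kHz, 3.05 kHz

fs/2 = 3.375 kHz.
16.55 kHz mod fs = 3.05 kHz.
3.05 kHz ≤ fs/2 = 3.375 kHz, appears at 3.05 kHz.
14.6 kHz mod fs = 1.1 kHz.
1.1 kHz ≤ fs/2 = 3.375 kHz, appears at 1.1 kHz.
36.2 kHz mod fs = 2.45 kHz.
2.45 kHz ≤ fs/2 = 3.375 kHz, appears at 2.45 kHz.
11.05 kHz mod fs = 4.3 kHz.
4.3 kHz > fs/2 = 3.375 kHz, folds to fs − 4.3 kHz = 2.45 kHz.
Distinct values: {1.1 kHz, 2.45 kHz, 3.05 kHz}.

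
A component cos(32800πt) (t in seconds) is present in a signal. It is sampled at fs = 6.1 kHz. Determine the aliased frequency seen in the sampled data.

ω = 32800π rad/s → f = ω/(2π) = 16400 Hz = 16.4 kHz.
16.4 kHz mod fs = 4.2 kHz.
4.2 kHz > fs/2 = 3.05 kHz, folds to fs − 4.2 kHz = 1.9 kHz.

1.9 kHz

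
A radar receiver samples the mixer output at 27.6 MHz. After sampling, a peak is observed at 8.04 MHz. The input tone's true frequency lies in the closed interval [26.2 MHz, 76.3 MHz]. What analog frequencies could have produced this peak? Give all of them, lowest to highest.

Frequencies that alias to 8.04 MHz are k·fs ± 8.04 MHz for integer k ≥ 0.
k=0: 8.04 MHz.
k=1: 19.56 MHz, 35.64 MHz.
k=2: 47.16 MHz, 63.24 MHz.
k=3: 74.76 MHz, 90.84 MHz.
k=4: 102.36 MHz, 118.44 MHz.
Within [26.2 MHz, 76.3 MHz]: 35.64 MHz, 47.16 MHz, 63.24 MHz, 74.76 MHz.

35.64 MHz, 47.16 MHz, 63.24 MHz, 74.76 MHz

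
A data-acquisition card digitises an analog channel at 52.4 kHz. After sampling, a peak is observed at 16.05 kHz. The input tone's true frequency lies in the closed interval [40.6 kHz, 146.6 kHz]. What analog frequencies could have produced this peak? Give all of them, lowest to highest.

Frequencies that alias to 16.05 kHz are k·fs ± 16.05 kHz for integer k ≥ 0.
k=0: 16.05 kHz.
k=1: 36.35 kHz, 68.45 kHz.
k=2: 88.75 kHz, 120.85 kHz.
k=3: 141.15 kHz, 173.25 kHz.
k=4: 193.55 kHz, 225.65 kHz.
Within [40.6 kHz, 146.6 kHz]: 68.45 kHz, 88.75 kHz, 120.85 kHz, 141.15 kHz.

68.45 kHz, 88.75 kHz, 120.85 kHz, 141.15 kHz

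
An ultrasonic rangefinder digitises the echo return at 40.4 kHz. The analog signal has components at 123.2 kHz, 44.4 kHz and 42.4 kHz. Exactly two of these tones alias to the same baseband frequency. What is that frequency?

fs/2 = 20.2 kHz.
123.2 kHz mod fs = 2 kHz.
2 kHz ≤ fs/2 = 20.2 kHz, appears at 2 kHz.
44.4 kHz mod fs = 4 kHz.
4 kHz ≤ fs/2 = 20.2 kHz, appears at 4 kHz.
42.4 kHz mod fs = 2 kHz.
2 kHz ≤ fs/2 = 20.2 kHz, appears at 2 kHz.
42.4 kHz and 123.2 kHz both map to 2 kHz.

2 kHz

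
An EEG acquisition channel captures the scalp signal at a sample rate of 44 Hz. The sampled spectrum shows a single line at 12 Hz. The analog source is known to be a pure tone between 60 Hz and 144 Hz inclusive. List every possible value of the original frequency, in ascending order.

76 Hz, 100 Hz, 120 Hz, 144 Hz

Frequencies that alias to 12 Hz are k·fs ± 12 Hz for integer k ≥ 0.
k=0: 12 Hz.
k=1: 32 Hz, 56 Hz.
k=2: 76 Hz, 100 Hz.
k=3: 120 Hz, 144 Hz.
k=4: 164 Hz, 188 Hz.
Within [60 Hz, 144 Hz]: 76 Hz, 100 Hz, 120 Hz, 144 Hz.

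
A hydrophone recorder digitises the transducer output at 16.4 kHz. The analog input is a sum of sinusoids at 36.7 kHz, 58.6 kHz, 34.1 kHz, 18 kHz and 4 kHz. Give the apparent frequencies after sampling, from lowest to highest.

1.3 kHz, 1.6 kHz, 3.9 kHz, 4 kHz, 7 kHz

fs/2 = 8.2 kHz.
36.7 kHz mod fs = 3.9 kHz.
3.9 kHz ≤ fs/2 = 8.2 kHz, appears at 3.9 kHz.
58.6 kHz mod fs = 9.4 kHz.
9.4 kHz > fs/2 = 8.2 kHz, folds to fs − 9.4 kHz = 7 kHz.
34.1 kHz mod fs = 1.3 kHz.
1.3 kHz ≤ fs/2 = 8.2 kHz, appears at 1.3 kHz.
18 kHz mod fs = 1.6 kHz.
1.6 kHz ≤ fs/2 = 8.2 kHz, appears at 1.6 kHz.
4 kHz ≤ fs/2 = 8.2 kHz, passes unchanged.
Distinct values: {1.3 kHz, 1.6 kHz, 3.9 kHz, 4 kHz, 7 kHz}.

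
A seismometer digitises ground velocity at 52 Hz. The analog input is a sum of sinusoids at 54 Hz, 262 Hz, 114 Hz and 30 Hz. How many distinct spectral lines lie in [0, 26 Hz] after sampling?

3

fs/2 = 26 Hz.
54 Hz mod fs = 2 Hz.
2 Hz ≤ fs/2 = 26 Hz, appears at 2 Hz.
262 Hz mod fs = 2 Hz.
2 Hz ≤ fs/2 = 26 Hz, appears at 2 Hz.
114 Hz mod fs = 10 Hz.
10 Hz ≤ fs/2 = 26 Hz, appears at 10 Hz.
30 Hz > fs/2 = 26 Hz, folds to fs − 30 Hz = 22 Hz.
Distinct values: {2 Hz, 10 Hz, 22 Hz} → 3.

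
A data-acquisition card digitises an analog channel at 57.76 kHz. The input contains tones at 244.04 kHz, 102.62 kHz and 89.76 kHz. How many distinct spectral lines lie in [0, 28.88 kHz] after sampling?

fs/2 = 28.88 kHz.
244.04 kHz mod fs = 13 kHz.
13 kHz ≤ fs/2 = 28.88 kHz, appears at 13 kHz.
102.62 kHz mod fs = 44.86 kHz.
44.86 kHz > fs/2 = 28.88 kHz, folds to fs − 44.86 kHz = 12.9 kHz.
89.76 kHz mod fs = 32 kHz.
32 kHz > fs/2 = 28.88 kHz, folds to fs − 32 kHz = 25.76 kHz.
Distinct values: {12.9 kHz, 13 kHz, 25.76 kHz} → 3.

3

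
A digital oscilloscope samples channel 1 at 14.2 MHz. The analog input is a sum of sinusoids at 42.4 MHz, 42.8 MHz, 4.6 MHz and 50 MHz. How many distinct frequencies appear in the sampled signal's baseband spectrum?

fs/2 = 7.1 MHz.
42.4 MHz mod fs = 14 MHz.
14 MHz > fs/2 = 7.1 MHz, folds to fs − 14 MHz = 0.2 MHz.
42.8 MHz mod fs = 0.2 MHz.
0.2 MHz ≤ fs/2 = 7.1 MHz, appears at 0.2 MHz.
4.6 MHz ≤ fs/2 = 7.1 MHz, passes unchanged.
50 MHz mod fs = 7.4 MHz.
7.4 MHz > fs/2 = 7.1 MHz, folds to fs − 7.4 MHz = 6.8 MHz.
Distinct values: {0.2 MHz, 4.6 MHz, 6.8 MHz} → 3.

3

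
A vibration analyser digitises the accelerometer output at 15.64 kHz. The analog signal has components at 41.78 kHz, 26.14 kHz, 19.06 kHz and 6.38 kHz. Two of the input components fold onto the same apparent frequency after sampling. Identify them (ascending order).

fs/2 = 7.82 kHz.
41.78 kHz mod fs = 10.5 kHz.
10.5 kHz > fs/2 = 7.82 kHz, folds to fs − 10.5 kHz = 5.14 kHz.
26.14 kHz mod fs = 10.5 kHz.
10.5 kHz > fs/2 = 7.82 kHz, folds to fs − 10.5 kHz = 5.14 kHz.
19.06 kHz mod fs = 3.42 kHz.
3.42 kHz ≤ fs/2 = 7.82 kHz, appears at 3.42 kHz.
6.38 kHz ≤ fs/2 = 7.82 kHz, passes unchanged.
26.14 kHz and 41.78 kHz both map to 5.14 kHz.

26.14 kHz, 41.78 kHz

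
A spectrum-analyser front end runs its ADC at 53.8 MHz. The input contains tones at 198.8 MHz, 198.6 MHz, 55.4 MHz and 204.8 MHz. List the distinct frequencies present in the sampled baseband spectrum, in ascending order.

fs/2 = 26.9 MHz.
198.8 MHz mod fs = 37.4 MHz.
37.4 MHz > fs/2 = 26.9 MHz, folds to fs − 37.4 MHz = 16.4 MHz.
198.6 MHz mod fs = 37.2 MHz.
37.2 MHz > fs/2 = 26.9 MHz, folds to fs − 37.2 MHz = 16.6 MHz.
55.4 MHz mod fs = 1.6 MHz.
1.6 MHz ≤ fs/2 = 26.9 MHz, appears at 1.6 MHz.
204.8 MHz mod fs = 43.4 MHz.
43.4 MHz > fs/2 = 26.9 MHz, folds to fs − 43.4 MHz = 10.4 MHz.
Distinct values: {1.6 MHz, 10.4 MHz, 16.4 MHz, 16.6 MHz}.

1.6 MHz, 10.4 MHz, 16.4 MHz, 16.6 MHz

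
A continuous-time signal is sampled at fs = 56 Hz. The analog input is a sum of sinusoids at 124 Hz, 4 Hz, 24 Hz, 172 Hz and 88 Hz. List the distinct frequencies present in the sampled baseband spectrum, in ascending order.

fs/2 = 28 Hz.
124 Hz mod fs = 12 Hz.
12 Hz ≤ fs/2 = 28 Hz, appears at 12 Hz.
4 Hz ≤ fs/2 = 28 Hz, passes unchanged.
24 Hz ≤ fs/2 = 28 Hz, passes unchanged.
172 Hz mod fs = 4 Hz.
4 Hz ≤ fs/2 = 28 Hz, appears at 4 Hz.
88 Hz mod fs = 32 Hz.
32 Hz > fs/2 = 28 Hz, folds to fs − 32 Hz = 24 Hz.
Distinct values: {4 Hz, 12 Hz, 24 Hz}.

4 Hz, 12 Hz, 24 Hz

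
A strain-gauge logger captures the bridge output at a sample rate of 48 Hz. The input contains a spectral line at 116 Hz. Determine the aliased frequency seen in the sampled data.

20 Hz

116 Hz mod fs = 20 Hz.
20 Hz ≤ fs/2 = 24 Hz, appears at 20 Hz.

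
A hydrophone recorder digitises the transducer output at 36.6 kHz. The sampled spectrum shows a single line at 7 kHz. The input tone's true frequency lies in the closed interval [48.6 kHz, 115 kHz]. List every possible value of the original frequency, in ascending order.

66.2 kHz, 80.2 kHz, 102.8 kHz

Frequencies that alias to 7 kHz are k·fs ± 7 kHz for integer k ≥ 0.
k=0: 7 kHz.
k=1: 29.6 kHz, 43.6 kHz.
k=2: 66.2 kHz, 80.2 kHz.
k=3: 102.8 kHz, 116.8 kHz.
k=4: 139.4 kHz, 153.4 kHz.
Within [48.6 kHz, 115 kHz]: 66.2 kHz, 80.2 kHz, 102.8 kHz.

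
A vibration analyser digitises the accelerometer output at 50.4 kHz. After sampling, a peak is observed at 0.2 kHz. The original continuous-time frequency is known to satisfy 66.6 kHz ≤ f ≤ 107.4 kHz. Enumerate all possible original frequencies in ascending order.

100.6 kHz, 101 kHz

Frequencies that alias to 0.2 kHz are k·fs ± 0.2 kHz for integer k ≥ 0.
k=0: 0.2 kHz.
k=1: 50.2 kHz, 50.6 kHz.
k=2: 100.6 kHz, 101 kHz.
k=3: 151 kHz, 151.4 kHz.
Within [66.6 kHz, 107.4 kHz]: 100.6 kHz, 101 kHz.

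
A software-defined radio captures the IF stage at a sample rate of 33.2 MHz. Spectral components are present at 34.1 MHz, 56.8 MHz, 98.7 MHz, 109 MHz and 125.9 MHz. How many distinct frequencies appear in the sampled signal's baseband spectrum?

fs/2 = 16.6 MHz.
34.1 MHz mod fs = 0.9 MHz.
0.9 MHz ≤ fs/2 = 16.6 MHz, appears at 0.9 MHz.
56.8 MHz mod fs = 23.6 MHz.
23.6 MHz > fs/2 = 16.6 MHz, folds to fs − 23.6 MHz = 9.6 MHz.
98.7 MHz mod fs = 32.3 MHz.
32.3 MHz > fs/2 = 16.6 MHz, folds to fs − 32.3 MHz = 0.9 MHz.
109 MHz mod fs = 9.4 MHz.
9.4 MHz ≤ fs/2 = 16.6 MHz, appears at 9.4 MHz.
125.9 MHz mod fs = 26.3 MHz.
26.3 MHz > fs/2 = 16.6 MHz, folds to fs − 26.3 MHz = 6.9 MHz.
Distinct values: {0.9 MHz, 6.9 MHz, 9.4 MHz, 9.6 MHz} → 4.

4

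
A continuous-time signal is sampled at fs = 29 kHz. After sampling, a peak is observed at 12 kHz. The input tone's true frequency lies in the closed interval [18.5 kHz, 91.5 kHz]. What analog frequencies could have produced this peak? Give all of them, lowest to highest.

41 kHz, 46 kHz, 70 kHz, 75 kHz

Frequencies that alias to 12 kHz are k·fs ± 12 kHz for integer k ≥ 0.
k=0: 12 kHz.
k=1: 17 kHz, 41 kHz.
k=2: 46 kHz, 70 kHz.
k=3: 75 kHz, 99 kHz.
k=4: 104 kHz, 128 kHz.
Within [18.5 kHz, 91.5 kHz]: 41 kHz, 46 kHz, 70 kHz, 75 kHz.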